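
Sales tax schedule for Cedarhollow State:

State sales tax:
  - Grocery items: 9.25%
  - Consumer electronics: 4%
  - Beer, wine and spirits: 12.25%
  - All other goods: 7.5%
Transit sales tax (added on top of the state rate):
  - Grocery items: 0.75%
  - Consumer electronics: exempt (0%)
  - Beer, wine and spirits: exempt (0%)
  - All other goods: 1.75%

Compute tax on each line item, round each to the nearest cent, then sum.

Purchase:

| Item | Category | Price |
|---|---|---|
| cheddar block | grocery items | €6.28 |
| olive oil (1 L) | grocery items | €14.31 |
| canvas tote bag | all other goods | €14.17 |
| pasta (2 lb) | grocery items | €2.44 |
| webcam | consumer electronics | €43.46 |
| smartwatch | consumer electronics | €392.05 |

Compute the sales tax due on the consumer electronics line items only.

€17.42

Webcam €43.46: consumer electronics → 4% + 0% transit = 4% → €1.74
Smartwatch €392.05: consumer electronics → 4% + 0% transit = 4% → €15.68
Tax on consumer electronics = €1.74 + €15.68 = €17.42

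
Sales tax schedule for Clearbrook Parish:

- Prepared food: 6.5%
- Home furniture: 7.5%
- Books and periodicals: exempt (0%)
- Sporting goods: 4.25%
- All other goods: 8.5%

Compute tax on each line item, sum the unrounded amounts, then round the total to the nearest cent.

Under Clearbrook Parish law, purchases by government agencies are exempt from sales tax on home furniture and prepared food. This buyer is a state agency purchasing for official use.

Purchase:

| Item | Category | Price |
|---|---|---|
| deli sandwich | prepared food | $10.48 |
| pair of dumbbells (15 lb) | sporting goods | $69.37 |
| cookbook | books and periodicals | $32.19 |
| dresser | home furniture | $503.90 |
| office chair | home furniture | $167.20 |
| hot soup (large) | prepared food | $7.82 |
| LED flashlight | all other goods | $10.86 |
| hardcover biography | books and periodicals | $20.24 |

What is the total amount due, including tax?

Deli sandwich $10.48: prepared food, buyer-exempt → 0% → $0.00
Pair of dumbbells (15 lb) $69.37: sporting goods → 4.25% → $2.948225
Cookbook $32.19: books and periodicals → 0% → $0.00
Dresser $503.90: home furniture, buyer-exempt → 0% → $0.00
Office chair $167.20: home furniture, buyer-exempt → 0% → $0.00
Hot soup (large) $7.82: prepared food, buyer-exempt → 0% → $0.00
LED flashlight $10.86: all other goods → 8.5% → $0.9231
Hardcover biography $20.24: books and periodicals → 0% → $0.00
Subtotal = $822.06; unrounded tax = $3.871325 → $3.87; total due = $825.93

$825.93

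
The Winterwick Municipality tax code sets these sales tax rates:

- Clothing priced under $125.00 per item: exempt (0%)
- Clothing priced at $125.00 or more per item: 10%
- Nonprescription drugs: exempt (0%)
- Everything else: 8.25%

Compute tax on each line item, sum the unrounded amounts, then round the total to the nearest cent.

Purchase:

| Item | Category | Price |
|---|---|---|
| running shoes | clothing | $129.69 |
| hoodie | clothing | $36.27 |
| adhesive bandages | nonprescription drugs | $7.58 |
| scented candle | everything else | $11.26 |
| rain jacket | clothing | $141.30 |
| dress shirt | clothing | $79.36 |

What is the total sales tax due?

Running shoes $129.69: clothing, $125.00 or more → 10% → $12.969
Hoodie $36.27: clothing, under $125.00 → 0% → $0.00
Adhesive bandages $7.58: nonprescription drugs → 0% → $0.00
Scented candle $11.26: everything else → 8.25% → $0.92895
Rain jacket $141.30: clothing, $125.00 or more → 10% → $14.13
Dress shirt $79.36: clothing, under $125.00 → 0% → $0.00
Unrounded tax sum = $28.02795 → $28.03

$28.03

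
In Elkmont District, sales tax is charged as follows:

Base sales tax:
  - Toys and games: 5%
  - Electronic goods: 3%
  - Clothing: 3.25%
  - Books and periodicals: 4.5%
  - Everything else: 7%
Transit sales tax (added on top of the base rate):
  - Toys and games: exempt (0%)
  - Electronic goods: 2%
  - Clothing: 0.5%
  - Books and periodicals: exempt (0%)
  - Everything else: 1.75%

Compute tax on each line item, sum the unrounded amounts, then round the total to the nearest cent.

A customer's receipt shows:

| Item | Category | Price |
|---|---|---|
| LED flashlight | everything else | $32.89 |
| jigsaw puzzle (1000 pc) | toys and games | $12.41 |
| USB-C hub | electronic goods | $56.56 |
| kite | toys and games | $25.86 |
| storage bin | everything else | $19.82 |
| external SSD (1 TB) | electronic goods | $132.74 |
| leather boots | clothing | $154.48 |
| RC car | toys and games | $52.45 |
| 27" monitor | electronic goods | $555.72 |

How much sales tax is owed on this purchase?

LED flashlight $32.89: everything else → 7% + 1.75% transit = 8.75% → $2.877875
Jigsaw puzzle (1000 pc) $12.41: toys and games → 5% + 0% transit = 5% → $0.6205
USB-C hub $56.56: electronic goods → 3% + 2% transit = 5% → $2.828
Kite $25.86: toys and games → 5% + 0% transit = 5% → $1.293
Storage bin $19.82: everything else → 7% + 1.75% transit = 8.75% → $1.73425
External SSD (1 TB) $132.74: electronic goods → 3% + 2% transit = 5% → $6.637
Leather boots $154.48: clothing → 3.25% + 0.5% transit = 3.75% → $5.793
RC car $52.45: toys and games → 5% + 0% transit = 5% → $2.6225
27" monitor $555.72: electronic goods → 3% + 2% transit = 5% → $27.786
Unrounded tax sum = $52.192125 → $52.19

$52.19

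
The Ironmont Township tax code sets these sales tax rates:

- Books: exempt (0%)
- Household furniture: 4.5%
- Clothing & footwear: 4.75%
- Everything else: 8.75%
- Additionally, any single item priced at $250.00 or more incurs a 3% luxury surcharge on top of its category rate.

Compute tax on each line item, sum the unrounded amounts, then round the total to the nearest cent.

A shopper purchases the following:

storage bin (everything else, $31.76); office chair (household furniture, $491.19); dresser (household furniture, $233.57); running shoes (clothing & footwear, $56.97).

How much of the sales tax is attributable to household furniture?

Office chair $491.19: household furniture → 4.5% + 3% surcharge = 7.5% → $36.83925
Dresser $233.57: household furniture → 4.5% → $10.51065
Tax on household furniture: unrounded sum = $47.3499 → $47.35

$47.35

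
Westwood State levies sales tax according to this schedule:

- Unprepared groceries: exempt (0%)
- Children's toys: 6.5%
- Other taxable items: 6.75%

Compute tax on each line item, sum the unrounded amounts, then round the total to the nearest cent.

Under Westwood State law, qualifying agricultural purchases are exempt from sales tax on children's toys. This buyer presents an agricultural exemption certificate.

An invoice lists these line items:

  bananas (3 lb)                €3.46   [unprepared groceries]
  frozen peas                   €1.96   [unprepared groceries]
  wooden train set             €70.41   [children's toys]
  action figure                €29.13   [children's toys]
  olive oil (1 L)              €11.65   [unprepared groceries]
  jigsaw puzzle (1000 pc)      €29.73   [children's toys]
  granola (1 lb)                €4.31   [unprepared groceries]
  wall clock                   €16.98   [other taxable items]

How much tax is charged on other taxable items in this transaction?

€1.15

Wall clock €16.98: other taxable items → 6.75% → €1.14615
Tax on other taxable items: unrounded sum = €1.14615 → €1.15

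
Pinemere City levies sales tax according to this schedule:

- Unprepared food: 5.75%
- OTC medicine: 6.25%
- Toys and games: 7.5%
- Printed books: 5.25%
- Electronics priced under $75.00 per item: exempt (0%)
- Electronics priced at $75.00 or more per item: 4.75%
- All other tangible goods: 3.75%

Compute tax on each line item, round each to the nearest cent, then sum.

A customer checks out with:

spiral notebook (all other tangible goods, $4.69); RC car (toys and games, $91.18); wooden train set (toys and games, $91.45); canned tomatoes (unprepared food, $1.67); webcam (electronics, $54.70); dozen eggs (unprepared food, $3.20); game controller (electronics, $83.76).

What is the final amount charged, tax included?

Spiral notebook $4.69: all other tangible goods → 3.75% → $0.18
RC car $91.18: toys and games → 7.5% → $6.84
Wooden train set $91.45: toys and games → 7.5% → $6.86
Canned tomatoes $1.67: unprepared food → 5.75% → $0.10
Webcam $54.70: electronics, under $75.00 → 0% → $0.00
Dozen eggs $3.20: unprepared food → 5.75% → $0.18
Game controller $83.76: electronics, $75.00 or more → 4.75% → $3.98
Subtotal = $330.65; tax = $18.14; total due = $348.79

$348.79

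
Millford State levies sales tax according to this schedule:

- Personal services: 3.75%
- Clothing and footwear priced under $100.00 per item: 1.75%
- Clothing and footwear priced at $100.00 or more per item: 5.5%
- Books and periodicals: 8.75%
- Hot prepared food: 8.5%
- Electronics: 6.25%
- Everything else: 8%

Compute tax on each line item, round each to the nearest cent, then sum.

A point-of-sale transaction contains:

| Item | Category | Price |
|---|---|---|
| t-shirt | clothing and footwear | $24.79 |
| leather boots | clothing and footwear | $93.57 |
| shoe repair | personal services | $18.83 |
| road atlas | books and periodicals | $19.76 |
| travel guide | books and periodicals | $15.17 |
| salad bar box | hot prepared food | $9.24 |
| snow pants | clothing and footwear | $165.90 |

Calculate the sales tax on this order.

T-shirt $24.79: clothing and footwear, under $100.00 → 1.75% → $0.43
Leather boots $93.57: clothing and footwear, under $100.00 → 1.75% → $1.64
Shoe repair $18.83: personal services → 3.75% → $0.71
Road atlas $19.76: books and periodicals → 8.75% → $1.73
Travel guide $15.17: books and periodicals → 8.75% → $1.33
Salad bar box $9.24: hot prepared food → 8.5% → $0.79
Snow pants $165.90: clothing and footwear, $100.00 or more → 5.5% → $9.12
Total tax = $0.43 + $1.64 + $0.71 + $1.73 + $1.33 + $0.79 + $9.12 = $15.75

$15.75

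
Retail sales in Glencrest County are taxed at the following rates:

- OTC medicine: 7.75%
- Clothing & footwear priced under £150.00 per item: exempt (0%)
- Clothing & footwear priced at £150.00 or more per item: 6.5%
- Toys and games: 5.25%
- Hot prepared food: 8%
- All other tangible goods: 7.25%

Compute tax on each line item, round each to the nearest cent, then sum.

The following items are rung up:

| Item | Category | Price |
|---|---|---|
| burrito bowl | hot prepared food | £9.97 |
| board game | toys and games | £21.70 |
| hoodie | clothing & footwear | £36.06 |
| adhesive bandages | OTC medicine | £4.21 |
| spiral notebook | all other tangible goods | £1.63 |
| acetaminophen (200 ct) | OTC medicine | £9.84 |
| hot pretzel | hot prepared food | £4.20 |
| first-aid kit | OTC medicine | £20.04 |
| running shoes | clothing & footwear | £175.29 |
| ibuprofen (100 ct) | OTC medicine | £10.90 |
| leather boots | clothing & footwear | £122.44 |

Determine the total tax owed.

£17.27

Burrito bowl £9.97: hot prepared food → 8% → £0.80
Board game £21.70: toys and games → 5.25% → £1.14
Hoodie £36.06: clothing & footwear, under £150.00 → 0% → £0.00
Adhesive bandages £4.21: OTC medicine → 7.75% → £0.33
Spiral notebook £1.63: all other tangible goods → 7.25% → £0.12
Acetaminophen (200 ct) £9.84: OTC medicine → 7.75% → £0.76
Hot pretzel £4.20: hot prepared food → 8% → £0.34
First-aid kit £20.04: OTC medicine → 7.75% → £1.55
Running shoes £175.29: clothing & footwear, £150.00 or more → 6.5% → £11.39
Ibuprofen (100 ct) £10.90: OTC medicine → 7.75% → £0.84
Leather boots £122.44: clothing & footwear, under £150.00 → 0% → £0.00
Total tax = £0.80 + £1.14 + £0.33 + £0.12 + £0.76 + £0.34 + £1.55 + £11.39 + £0.84 = £17.27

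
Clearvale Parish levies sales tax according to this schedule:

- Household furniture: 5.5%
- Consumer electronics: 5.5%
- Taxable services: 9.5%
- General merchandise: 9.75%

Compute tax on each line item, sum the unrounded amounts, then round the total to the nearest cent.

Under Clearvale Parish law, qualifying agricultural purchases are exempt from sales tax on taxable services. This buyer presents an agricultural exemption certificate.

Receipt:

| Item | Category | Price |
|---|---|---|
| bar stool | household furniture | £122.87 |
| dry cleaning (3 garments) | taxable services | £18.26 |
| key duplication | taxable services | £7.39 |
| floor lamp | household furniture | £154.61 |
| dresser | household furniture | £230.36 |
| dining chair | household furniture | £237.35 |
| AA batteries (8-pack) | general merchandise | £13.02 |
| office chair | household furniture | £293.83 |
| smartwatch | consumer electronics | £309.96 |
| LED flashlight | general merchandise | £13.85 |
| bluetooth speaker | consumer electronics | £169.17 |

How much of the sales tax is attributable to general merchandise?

AA batteries (8-pack) £13.02: general merchandise → 9.75% → £1.26945
LED flashlight £13.85: general merchandise → 9.75% → £1.350375
Tax on general merchandise: unrounded sum = £2.619825 → £2.62

£2.62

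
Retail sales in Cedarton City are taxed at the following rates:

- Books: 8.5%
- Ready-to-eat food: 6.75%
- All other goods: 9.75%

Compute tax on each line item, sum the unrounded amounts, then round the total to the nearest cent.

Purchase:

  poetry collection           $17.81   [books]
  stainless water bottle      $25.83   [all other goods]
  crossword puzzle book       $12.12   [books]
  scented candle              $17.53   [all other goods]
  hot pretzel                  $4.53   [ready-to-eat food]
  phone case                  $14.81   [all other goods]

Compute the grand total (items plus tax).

$101.15

Poetry collection $17.81: books → 8.5% → $1.51385
Stainless water bottle $25.83: all other goods → 9.75% → $2.518425
Crossword puzzle book $12.12: books → 8.5% → $1.0302
Scented candle $17.53: all other goods → 9.75% → $1.709175
Hot pretzel $4.53: ready-to-eat food → 6.75% → $0.305775
Phone case $14.81: all other goods → 9.75% → $1.443975
Subtotal = $92.63; unrounded tax = $8.5214 → $8.52; total due = $101.15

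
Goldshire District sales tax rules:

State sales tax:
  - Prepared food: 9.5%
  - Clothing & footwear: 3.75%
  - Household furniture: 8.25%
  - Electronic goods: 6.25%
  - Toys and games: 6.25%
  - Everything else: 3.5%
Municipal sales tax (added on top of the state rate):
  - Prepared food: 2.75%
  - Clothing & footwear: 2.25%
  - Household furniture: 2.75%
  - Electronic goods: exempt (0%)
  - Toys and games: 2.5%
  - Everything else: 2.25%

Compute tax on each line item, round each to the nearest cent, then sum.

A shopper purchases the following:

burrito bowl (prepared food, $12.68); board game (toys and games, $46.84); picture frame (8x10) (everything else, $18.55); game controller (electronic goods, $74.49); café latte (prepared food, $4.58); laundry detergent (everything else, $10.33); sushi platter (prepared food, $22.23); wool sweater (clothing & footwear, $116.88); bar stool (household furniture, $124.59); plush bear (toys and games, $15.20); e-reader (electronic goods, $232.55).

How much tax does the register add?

$51.82

Burrito bowl $12.68: prepared food → 9.5% + 2.75% municipal = 12.25% → $1.55
Board game $46.84: toys and games → 6.25% + 2.5% municipal = 8.75% → $4.10
Picture frame (8x10) $18.55: everything else → 3.5% + 2.25% municipal = 5.75% → $1.07
Game controller $74.49: electronic goods → 6.25% + 0% municipal = 6.25% → $4.66
Café latte $4.58: prepared food → 9.5% + 2.75% municipal = 12.25% → $0.56
Laundry detergent $10.33: everything else → 3.5% + 2.25% municipal = 5.75% → $0.59
Sushi platter $22.23: prepared food → 9.5% + 2.75% municipal = 12.25% → $2.72
Wool sweater $116.88: clothing & footwear → 3.75% + 2.25% municipal = 6% → $7.01
Bar stool $124.59: household furniture → 8.25% + 2.75% municipal = 11% → $13.70
Plush bear $15.20: toys and games → 6.25% + 2.5% municipal = 8.75% → $1.33
E-reader $232.55: electronic goods → 6.25% + 0% municipal = 6.25% → $14.53
Total tax = $1.55 + $4.10 + $1.07 + $4.66 + $0.56 + $0.59 + $2.72 + $7.01 + $13.70 + $1.33 + $14.53 = $51.82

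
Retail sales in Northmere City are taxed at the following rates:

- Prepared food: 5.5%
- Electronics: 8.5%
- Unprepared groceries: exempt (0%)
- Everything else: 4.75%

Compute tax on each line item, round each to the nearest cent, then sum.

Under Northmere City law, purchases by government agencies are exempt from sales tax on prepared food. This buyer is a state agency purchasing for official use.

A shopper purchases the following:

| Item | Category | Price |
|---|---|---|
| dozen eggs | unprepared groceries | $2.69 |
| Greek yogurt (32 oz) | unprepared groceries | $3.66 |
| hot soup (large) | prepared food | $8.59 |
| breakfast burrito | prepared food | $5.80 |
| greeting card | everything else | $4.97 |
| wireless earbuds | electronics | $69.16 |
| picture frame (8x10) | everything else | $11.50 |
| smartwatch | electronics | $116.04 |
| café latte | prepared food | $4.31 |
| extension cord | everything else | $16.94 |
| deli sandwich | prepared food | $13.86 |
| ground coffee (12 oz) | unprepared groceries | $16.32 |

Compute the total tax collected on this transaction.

Dozen eggs $2.69: unprepared groceries → 0% → $0.00
Greek yogurt (32 oz) $3.66: unprepared groceries → 0% → $0.00
Hot soup (large) $8.59: prepared food, buyer-exempt → 0% → $0.00
Breakfast burrito $5.80: prepared food, buyer-exempt → 0% → $0.00
Greeting card $4.97: everything else → 4.75% → $0.24
Wireless earbuds $69.16: electronics → 8.5% → $5.88
Picture frame (8x10) $11.50: everything else → 4.75% → $0.55
Smartwatch $116.04: electronics → 8.5% → $9.86
Café latte $4.31: prepared food, buyer-exempt → 0% → $0.00
Extension cord $16.94: everything else → 4.75% → $0.80
Deli sandwich $13.86: prepared food, buyer-exempt → 0% → $0.00
Ground coffee (12 oz) $16.32: unprepared groceries → 0% → $0.00
Total tax = $0.24 + $5.88 + $0.55 + $9.86 + $0.80 = $17.33

$17.33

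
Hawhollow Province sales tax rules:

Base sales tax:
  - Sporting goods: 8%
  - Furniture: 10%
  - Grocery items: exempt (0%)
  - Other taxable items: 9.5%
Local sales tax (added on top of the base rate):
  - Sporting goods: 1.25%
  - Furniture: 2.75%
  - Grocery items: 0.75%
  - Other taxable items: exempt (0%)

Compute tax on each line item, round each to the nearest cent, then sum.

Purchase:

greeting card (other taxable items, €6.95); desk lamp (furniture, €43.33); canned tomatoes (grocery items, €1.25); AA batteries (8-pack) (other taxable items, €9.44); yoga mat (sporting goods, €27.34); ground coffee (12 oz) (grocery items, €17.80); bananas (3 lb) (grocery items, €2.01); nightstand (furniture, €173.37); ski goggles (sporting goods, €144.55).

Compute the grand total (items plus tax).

Greeting card €6.95: other taxable items → 9.5% + 0% local = 9.5% → €0.66
Desk lamp €43.33: furniture → 10% + 2.75% local = 12.75% → €5.52
Canned tomatoes €1.25: grocery items → 0% + 0.75% local = 0.75% → €0.01
AA batteries (8-pack) €9.44: other taxable items → 9.5% + 0% local = 9.5% → €0.90
Yoga mat €27.34: sporting goods → 8% + 1.25% local = 9.25% → €2.53
Ground coffee (12 oz) €17.80: grocery items → 0% + 0.75% local = 0.75% → €0.13
Bananas (3 lb) €2.01: grocery items → 0% + 0.75% local = 0.75% → €0.02
Nightstand €173.37: furniture → 10% + 2.75% local = 12.75% → €22.10
Ski goggles €144.55: sporting goods → 8% + 1.25% local = 9.25% → €13.37
Subtotal = €426.04; tax = €45.24; total due = €471.28

€471.28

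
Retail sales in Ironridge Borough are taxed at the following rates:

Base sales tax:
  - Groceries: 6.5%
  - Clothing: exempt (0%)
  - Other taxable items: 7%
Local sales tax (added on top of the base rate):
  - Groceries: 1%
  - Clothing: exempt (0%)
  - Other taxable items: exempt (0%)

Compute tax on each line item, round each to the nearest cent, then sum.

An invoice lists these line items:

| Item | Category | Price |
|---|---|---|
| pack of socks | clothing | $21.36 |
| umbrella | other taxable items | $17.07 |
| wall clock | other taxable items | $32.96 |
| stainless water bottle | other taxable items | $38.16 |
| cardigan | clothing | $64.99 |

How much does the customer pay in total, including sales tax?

Pack of socks $21.36: clothing → 0% + 0% local = 0% → $0.00
Umbrella $17.07: other taxable items → 7% + 0% local = 7% → $1.19
Wall clock $32.96: other taxable items → 7% + 0% local = 7% → $2.31
Stainless water bottle $38.16: other taxable items → 7% + 0% local = 7% → $2.67
Cardigan $64.99: clothing → 0% + 0% local = 0% → $0.00
Subtotal = $174.54; tax = $6.17; total due = $180.71

$180.71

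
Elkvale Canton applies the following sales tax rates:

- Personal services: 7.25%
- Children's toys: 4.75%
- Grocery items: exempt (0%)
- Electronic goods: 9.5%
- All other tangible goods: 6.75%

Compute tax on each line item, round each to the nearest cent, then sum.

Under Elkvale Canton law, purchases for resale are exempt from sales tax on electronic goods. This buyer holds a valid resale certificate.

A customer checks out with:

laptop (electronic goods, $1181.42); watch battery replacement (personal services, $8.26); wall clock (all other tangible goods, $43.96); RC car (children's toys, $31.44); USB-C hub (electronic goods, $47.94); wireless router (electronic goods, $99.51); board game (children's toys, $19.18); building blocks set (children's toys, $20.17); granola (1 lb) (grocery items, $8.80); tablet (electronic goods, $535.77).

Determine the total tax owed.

Laptop $1181.42: electronic goods, buyer-exempt → 0% → $0.00
Watch battery replacement $8.26: personal services → 7.25% → $0.60
Wall clock $43.96: all other tangible goods → 6.75% → $2.97
RC car $31.44: children's toys → 4.75% → $1.49
USB-C hub $47.94: electronic goods, buyer-exempt → 0% → $0.00
Wireless router $99.51: electronic goods, buyer-exempt → 0% → $0.00
Board game $19.18: children's toys → 4.75% → $0.91
Building blocks set $20.17: children's toys → 4.75% → $0.96
Granola (1 lb) $8.80: grocery items → 0% → $0.00
Tablet $535.77: electronic goods, buyer-exempt → 0% → $0.00
Total tax = $0.60 + $2.97 + $1.49 + $0.91 + $0.96 = $6.93

$6.93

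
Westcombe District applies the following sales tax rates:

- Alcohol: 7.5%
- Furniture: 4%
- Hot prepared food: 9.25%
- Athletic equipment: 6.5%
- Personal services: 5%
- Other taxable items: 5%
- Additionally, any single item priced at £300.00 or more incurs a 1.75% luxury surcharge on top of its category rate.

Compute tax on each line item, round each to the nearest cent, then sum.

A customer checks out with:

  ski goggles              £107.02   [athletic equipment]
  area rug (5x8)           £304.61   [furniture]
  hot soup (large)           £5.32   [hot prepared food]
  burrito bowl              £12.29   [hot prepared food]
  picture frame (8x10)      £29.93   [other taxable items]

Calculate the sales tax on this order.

£27.61

Ski goggles £107.02: athletic equipment → 6.5% → £6.96
Area rug (5x8) £304.61: furniture → 4% + 1.75% surcharge = 5.75% → £17.52
Hot soup (large) £5.32: hot prepared food → 9.25% → £0.49
Burrito bowl £12.29: hot prepared food → 9.25% → £1.14
Picture frame (8x10) £29.93: other taxable items → 5% → £1.50
Total tax = £6.96 + £17.52 + £0.49 + £1.14 + £1.50 = £27.61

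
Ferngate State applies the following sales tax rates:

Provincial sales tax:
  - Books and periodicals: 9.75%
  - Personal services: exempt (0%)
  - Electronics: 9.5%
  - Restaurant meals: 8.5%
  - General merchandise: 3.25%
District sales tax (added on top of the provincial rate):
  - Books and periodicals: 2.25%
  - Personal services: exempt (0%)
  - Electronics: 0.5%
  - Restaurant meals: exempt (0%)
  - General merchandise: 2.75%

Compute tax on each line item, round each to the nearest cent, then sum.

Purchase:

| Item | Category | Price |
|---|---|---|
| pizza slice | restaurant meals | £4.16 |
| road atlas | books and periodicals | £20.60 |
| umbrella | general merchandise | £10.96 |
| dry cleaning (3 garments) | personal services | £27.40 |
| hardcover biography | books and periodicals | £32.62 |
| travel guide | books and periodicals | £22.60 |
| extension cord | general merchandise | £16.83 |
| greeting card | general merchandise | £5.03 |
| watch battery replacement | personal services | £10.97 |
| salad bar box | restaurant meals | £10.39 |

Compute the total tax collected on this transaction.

Pizza slice £4.16: restaurant meals → 8.5% + 0% district = 8.5% → £0.35
Road atlas £20.60: books and periodicals → 9.75% + 2.25% district = 12% → £2.47
Umbrella £10.96: general merchandise → 3.25% + 2.75% district = 6% → £0.66
Dry cleaning (3 garments) £27.40: personal services → 0% + 0% district = 0% → £0.00
Hardcover biography £32.62: books and periodicals → 9.75% + 2.25% district = 12% → £3.91
Travel guide £22.60: books and periodicals → 9.75% + 2.25% district = 12% → £2.71
Extension cord £16.83: general merchandise → 3.25% + 2.75% district = 6% → £1.01
Greeting card £5.03: general merchandise → 3.25% + 2.75% district = 6% → £0.30
Watch battery replacement £10.97: personal services → 0% + 0% district = 0% → £0.00
Salad bar box £10.39: restaurant meals → 8.5% + 0% district = 8.5% → £0.88
Total tax = £0.35 + £2.47 + £0.66 + £3.91 + £2.71 + £1.01 + £0.30 + £0.88 = £12.29

£12.29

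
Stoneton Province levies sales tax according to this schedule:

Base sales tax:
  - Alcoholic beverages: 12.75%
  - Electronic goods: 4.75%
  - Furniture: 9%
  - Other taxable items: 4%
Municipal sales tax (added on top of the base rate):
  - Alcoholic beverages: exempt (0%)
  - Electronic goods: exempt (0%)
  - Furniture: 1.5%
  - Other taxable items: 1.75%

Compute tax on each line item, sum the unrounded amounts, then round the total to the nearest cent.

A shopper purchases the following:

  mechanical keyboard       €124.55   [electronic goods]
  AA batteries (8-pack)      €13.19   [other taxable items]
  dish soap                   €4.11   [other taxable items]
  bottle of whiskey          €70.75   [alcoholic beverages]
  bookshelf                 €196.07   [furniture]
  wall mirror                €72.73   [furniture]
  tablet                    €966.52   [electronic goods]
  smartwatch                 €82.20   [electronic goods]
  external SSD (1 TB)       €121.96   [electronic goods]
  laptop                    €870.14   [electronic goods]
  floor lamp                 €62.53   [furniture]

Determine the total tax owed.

€147.66

Mechanical keyboard €124.55: electronic goods → 4.75% + 0% municipal = 4.75% → €5.916125
AA batteries (8-pack) €13.19: other taxable items → 4% + 1.75% municipal = 5.75% → €0.758425
Dish soap €4.11: other taxable items → 4% + 1.75% municipal = 5.75% → €0.236325
Bottle of whiskey €70.75: alcoholic beverages → 12.75% + 0% municipal = 12.75% → €9.020625
Bookshelf €196.07: furniture → 9% + 1.5% municipal = 10.5% → €20.58735
Wall mirror €72.73: furniture → 9% + 1.5% municipal = 10.5% → €7.63665
Tablet €966.52: electronic goods → 4.75% + 0% municipal = 4.75% → €45.9097
Smartwatch €82.20: electronic goods → 4.75% + 0% municipal = 4.75% → €3.9045
External SSD (1 TB) €121.96: electronic goods → 4.75% + 0% municipal = 4.75% → €5.7931
Laptop €870.14: electronic goods → 4.75% + 0% municipal = 4.75% → €41.33165
Floor lamp €62.53: furniture → 9% + 1.5% municipal = 10.5% → €6.56565
Unrounded tax sum = €147.6601 → €147.66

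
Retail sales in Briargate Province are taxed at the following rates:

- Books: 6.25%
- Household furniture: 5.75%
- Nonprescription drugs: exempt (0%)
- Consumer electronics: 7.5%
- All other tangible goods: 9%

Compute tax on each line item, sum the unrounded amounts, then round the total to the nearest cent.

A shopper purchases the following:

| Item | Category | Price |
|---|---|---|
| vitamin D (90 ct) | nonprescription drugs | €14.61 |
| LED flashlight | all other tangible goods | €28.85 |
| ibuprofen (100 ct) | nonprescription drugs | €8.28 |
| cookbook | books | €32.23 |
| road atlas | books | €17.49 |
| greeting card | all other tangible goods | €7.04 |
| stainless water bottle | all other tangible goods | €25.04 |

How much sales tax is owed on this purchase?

€8.59

Vitamin D (90 ct) €14.61: nonprescription drugs → 0% → €0.00
LED flashlight €28.85: all other tangible goods → 9% → €2.5965
Ibuprofen (100 ct) €8.28: nonprescription drugs → 0% → €0.00
Cookbook €32.23: books → 6.25% → €2.014375
Road atlas €17.49: books → 6.25% → €1.093125
Greeting card €7.04: all other tangible goods → 9% → €0.6336
Stainless water bottle €25.04: all other tangible goods → 9% → €2.2536
Unrounded tax sum = €8.5912 → €8.59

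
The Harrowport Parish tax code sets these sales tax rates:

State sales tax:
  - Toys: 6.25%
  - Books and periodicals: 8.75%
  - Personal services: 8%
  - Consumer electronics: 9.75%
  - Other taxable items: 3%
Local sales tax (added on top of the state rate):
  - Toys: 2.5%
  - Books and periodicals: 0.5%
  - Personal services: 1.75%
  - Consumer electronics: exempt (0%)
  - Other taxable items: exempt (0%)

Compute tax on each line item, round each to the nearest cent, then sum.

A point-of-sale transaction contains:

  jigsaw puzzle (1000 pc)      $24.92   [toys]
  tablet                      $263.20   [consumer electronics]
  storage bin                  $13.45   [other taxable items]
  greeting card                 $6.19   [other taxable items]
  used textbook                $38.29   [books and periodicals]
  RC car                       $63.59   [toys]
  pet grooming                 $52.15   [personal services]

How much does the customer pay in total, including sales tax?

$504.40

Jigsaw puzzle (1000 pc) $24.92: toys → 6.25% + 2.5% local = 8.75% → $2.18
Tablet $263.20: consumer electronics → 9.75% + 0% local = 9.75% → $25.66
Storage bin $13.45: other taxable items → 3% + 0% local = 3% → $0.40
Greeting card $6.19: other taxable items → 3% + 0% local = 3% → $0.19
Used textbook $38.29: books and periodicals → 8.75% + 0.5% local = 9.25% → $3.54
RC car $63.59: toys → 6.25% + 2.5% local = 8.75% → $5.56
Pet grooming $52.15: personal services → 8% + 1.75% local = 9.75% → $5.08
Subtotal = $461.79; tax = $42.61; total due = $504.40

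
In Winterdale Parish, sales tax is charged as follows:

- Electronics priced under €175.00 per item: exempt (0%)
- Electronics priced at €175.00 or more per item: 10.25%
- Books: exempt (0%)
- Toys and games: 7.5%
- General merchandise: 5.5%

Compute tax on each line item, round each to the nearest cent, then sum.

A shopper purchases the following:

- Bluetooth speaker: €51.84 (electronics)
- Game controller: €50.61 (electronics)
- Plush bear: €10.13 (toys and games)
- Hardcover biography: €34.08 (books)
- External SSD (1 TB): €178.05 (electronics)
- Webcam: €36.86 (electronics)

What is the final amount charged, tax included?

€380.58

Bluetooth speaker €51.84: electronics, under €175.00 → 0% → €0.00
Game controller €50.61: electronics, under €175.00 → 0% → €0.00
Plush bear €10.13: toys and games → 7.5% → €0.76
Hardcover biography €34.08: books → 0% → €0.00
External SSD (1 TB) €178.05: electronics, €175.00 or more → 10.25% → €18.25
Webcam €36.86: electronics, under €175.00 → 0% → €0.00
Subtotal = €361.57; tax = €19.01; total due = €380.58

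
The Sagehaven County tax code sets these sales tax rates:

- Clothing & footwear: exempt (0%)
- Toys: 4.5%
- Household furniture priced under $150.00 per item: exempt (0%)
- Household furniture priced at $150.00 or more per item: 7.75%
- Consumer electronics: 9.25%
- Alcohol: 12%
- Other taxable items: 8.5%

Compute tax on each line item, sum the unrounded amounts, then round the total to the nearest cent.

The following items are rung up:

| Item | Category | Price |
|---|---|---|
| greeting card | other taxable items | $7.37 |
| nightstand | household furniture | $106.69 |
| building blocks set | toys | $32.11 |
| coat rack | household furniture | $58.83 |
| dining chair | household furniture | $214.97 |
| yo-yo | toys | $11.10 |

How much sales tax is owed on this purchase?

Greeting card $7.37: other taxable items → 8.5% → $0.62645
Nightstand $106.69: household furniture, under $150.00 → 0% → $0.00
Building blocks set $32.11: toys → 4.5% → $1.44495
Coat rack $58.83: household furniture, under $150.00 → 0% → $0.00
Dining chair $214.97: household furniture, $150.00 or more → 7.75% → $16.660175
Yo-yo $11.10: toys → 4.5% → $0.4995
Unrounded tax sum = $19.231075 → $19.23

$19.23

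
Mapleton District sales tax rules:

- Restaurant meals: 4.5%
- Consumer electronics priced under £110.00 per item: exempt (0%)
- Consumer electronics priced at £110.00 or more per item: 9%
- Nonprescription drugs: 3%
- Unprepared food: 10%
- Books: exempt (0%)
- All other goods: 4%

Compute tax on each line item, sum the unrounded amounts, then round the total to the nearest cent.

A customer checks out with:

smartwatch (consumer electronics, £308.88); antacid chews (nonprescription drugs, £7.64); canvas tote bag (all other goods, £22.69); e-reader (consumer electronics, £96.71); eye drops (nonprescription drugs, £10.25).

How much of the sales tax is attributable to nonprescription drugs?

Antacid chews £7.64: nonprescription drugs → 3% → £0.2292
Eye drops £10.25: nonprescription drugs → 3% → £0.3075
Tax on nonprescription drugs: unrounded sum = £0.5367 → £0.54

£0.54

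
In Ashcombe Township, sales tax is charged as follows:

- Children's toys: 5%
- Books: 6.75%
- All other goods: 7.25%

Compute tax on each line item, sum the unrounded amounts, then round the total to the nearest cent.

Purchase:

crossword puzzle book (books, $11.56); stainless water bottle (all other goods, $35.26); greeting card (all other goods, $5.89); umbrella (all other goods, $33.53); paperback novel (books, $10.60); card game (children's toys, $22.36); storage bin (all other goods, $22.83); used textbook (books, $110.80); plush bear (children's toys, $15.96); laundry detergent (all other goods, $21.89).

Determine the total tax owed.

$19.55

Crossword puzzle book $11.56: books → 6.75% → $0.7803
Stainless water bottle $35.26: all other goods → 7.25% → $2.55635
Greeting card $5.89: all other goods → 7.25% → $0.427025
Umbrella $33.53: all other goods → 7.25% → $2.430925
Paperback novel $10.60: books → 6.75% → $0.7155
Card game $22.36: children's toys → 5% → $1.118
Storage bin $22.83: all other goods → 7.25% → $1.655175
Used textbook $110.80: books → 6.75% → $7.479
Plush bear $15.96: children's toys → 5% → $0.798
Laundry detergent $21.89: all other goods → 7.25% → $1.587025
Unrounded tax sum = $19.5473 → $19.55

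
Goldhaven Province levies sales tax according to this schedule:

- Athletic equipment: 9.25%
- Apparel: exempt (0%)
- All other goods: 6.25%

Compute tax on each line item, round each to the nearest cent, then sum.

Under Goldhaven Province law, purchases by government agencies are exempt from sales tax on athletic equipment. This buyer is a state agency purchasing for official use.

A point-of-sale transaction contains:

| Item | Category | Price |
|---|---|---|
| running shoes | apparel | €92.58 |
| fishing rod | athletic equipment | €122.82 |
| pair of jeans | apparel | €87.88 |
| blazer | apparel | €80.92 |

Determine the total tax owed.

Running shoes €92.58: apparel → 0% → €0.00
Fishing rod €122.82: athletic equipment, buyer-exempt → 0% → €0.00
Pair of jeans €87.88: apparel → 0% → €0.00
Blazer €80.92: apparel → 0% → €0.00
Total tax = €0.00

€0.00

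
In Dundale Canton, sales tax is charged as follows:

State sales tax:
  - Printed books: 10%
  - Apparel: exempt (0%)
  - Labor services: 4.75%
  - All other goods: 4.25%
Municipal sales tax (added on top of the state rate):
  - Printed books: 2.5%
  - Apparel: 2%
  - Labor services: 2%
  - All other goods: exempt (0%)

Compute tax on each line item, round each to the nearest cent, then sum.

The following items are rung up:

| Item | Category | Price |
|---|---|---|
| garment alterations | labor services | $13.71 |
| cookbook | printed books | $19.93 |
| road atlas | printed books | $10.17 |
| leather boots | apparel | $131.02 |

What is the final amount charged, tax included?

Garment alterations $13.71: labor services → 4.75% + 2% municipal = 6.75% → $0.93
Cookbook $19.93: printed books → 10% + 2.5% municipal = 12.5% → $2.49
Road atlas $10.17: printed books → 10% + 2.5% municipal = 12.5% → $1.27
Leather boots $131.02: apparel → 0% + 2% municipal = 2% → $2.62
Subtotal = $174.83; tax = $7.31; total due = $182.14

$182.14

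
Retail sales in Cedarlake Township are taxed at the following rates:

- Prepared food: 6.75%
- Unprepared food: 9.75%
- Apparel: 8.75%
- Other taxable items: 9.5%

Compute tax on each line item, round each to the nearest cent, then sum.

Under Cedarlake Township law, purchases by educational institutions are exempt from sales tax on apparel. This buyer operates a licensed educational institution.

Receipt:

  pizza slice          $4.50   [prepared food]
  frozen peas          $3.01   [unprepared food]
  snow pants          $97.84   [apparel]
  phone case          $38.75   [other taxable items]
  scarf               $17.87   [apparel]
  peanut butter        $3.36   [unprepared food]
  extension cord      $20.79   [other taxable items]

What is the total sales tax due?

$6.58

Pizza slice $4.50: prepared food → 6.75% → $0.30
Frozen peas $3.01: unprepared food → 9.75% → $0.29
Snow pants $97.84: apparel, buyer-exempt → 0% → $0.00
Phone case $38.75: other taxable items → 9.5% → $3.68
Scarf $17.87: apparel, buyer-exempt → 0% → $0.00
Peanut butter $3.36: unprepared food → 9.75% → $0.33
Extension cord $20.79: other taxable items → 9.5% → $1.98
Total tax = $0.30 + $0.29 + $3.68 + $0.33 + $1.98 = $6.58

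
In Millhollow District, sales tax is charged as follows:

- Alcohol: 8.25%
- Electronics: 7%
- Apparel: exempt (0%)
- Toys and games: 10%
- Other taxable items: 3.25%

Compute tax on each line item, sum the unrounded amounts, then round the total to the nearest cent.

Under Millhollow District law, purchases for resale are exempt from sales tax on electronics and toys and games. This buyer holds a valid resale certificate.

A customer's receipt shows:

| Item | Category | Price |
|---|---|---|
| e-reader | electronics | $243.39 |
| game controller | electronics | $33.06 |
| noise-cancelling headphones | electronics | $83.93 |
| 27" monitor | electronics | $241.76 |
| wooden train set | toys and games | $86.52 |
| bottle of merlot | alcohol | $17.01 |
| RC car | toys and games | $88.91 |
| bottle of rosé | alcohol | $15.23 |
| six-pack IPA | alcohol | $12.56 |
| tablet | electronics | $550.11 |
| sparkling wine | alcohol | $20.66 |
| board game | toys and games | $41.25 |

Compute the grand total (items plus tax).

E-reader $243.39: electronics, buyer-exempt → 0% → $0.00
Game controller $33.06: electronics, buyer-exempt → 0% → $0.00
Noise-cancelling headphones $83.93: electronics, buyer-exempt → 0% → $0.00
27" monitor $241.76: electronics, buyer-exempt → 0% → $0.00
Wooden train set $86.52: toys and games, buyer-exempt → 0% → $0.00
Bottle of merlot $17.01: alcohol → 8.25% → $1.403325
RC car $88.91: toys and games, buyer-exempt → 0% → $0.00
Bottle of rosé $15.23: alcohol → 8.25% → $1.256475
Six-pack IPA $12.56: alcohol → 8.25% → $1.0362
Tablet $550.11: electronics, buyer-exempt → 0% → $0.00
Sparkling wine $20.66: alcohol → 8.25% → $1.70445
Board game $41.25: toys and games, buyer-exempt → 0% → $0.00
Subtotal = $1434.39; unrounded tax = $5.40045 → $5.40; total due = $1439.79

$1439.79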